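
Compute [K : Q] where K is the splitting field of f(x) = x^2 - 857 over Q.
[K : Q] = 2

f(x) = x^2 - 857 factors as (x - √857)(x + √857). The splitting field is K = Q(√857). Since 857 is squarefree and > 1, it is not a perfect square, so x^2 - 857 is irreducible over Q and [Q(√857) : Q] = 2. Hence [K : Q] = 2.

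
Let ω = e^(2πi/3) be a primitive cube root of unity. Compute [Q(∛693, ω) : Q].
[Q(∛693, ω) : Q] = 6

[Q(∛693):Q] = 3 (min poly x^3 - 693, irreducible since 693 is not a perfect cube). [Q(ω):Q] = 2 (min poly x^2 + x + 1). Since Q(∛693) ⊂ R and ω ∉ R, we have ω ∉ Q(∛693), so x^2 + x + 1 remains irreducible over Q(∛693) and [Q(∛693, ω) : Q(∛693)] = 2. By the tower law, [Q(∛693, ω) : Q] = 3 · 2 = 6. (In fact Q(∛693, ω) is the splitting field of x^3 - 693 over Q.)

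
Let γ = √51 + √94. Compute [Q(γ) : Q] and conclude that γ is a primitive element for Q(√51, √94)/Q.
[Q(γ) : Q] = 4 (equivalently, Q(γ) = Q(√51, √94))

Obviously Q(γ) ⊆ Q(√51, √94), and [Q(√51, √94):Q] = 4 (since 51, 94 are distinct squarefree integers > 1 with 4794 not a perfect square). To show equality we compute the minimal polynomial of γ. From γ = √51 + √94: γ^2 = 51 + 2√(4794) + 94 = 145 + 2√(4794), so γ^2 - 145 = 2√(4794); squaring, (γ^2 - 145)^2 = 4·4794, i.e. γ^4 - 290γ^2 + 21025 - 19176 = 0, i.e. γ^4 - 290γ^2 + 1849 = 0. So γ is a root of x^4 - 290x^2 + 1849. This polynomial is irreducible over Q: it has no rational root (each ±√51 ± √94 is irrational), and any factorization into two quadratics over Q would force √(4794) ∈ Q (pairing opposite roots) or √51, √94 ∈ Q (other pairings), all impossible. Hence [Q(γ):Q] = 4 = [Q(√51, √94):Q], so Q(γ) = Q(√51, √94).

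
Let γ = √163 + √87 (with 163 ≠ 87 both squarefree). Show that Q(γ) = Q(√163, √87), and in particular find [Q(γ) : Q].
[Q(γ) : Q] = 4 (equivalently, Q(γ) = Q(√163, √87))

Obviously Q(γ) ⊆ Q(√163, √87), and [Q(√163, √87):Q] = 4 (since 163, 87 are distinct squarefree integers > 1 with 14181 not a perfect square). To show equality we compute the minimal polynomial of γ. From γ = √163 + √87: γ^2 = 163 + 2√(14181) + 87 = 250 + 2√(14181), so γ^2 - 250 = 2√(14181); squaring, (γ^2 - 250)^2 = 4·14181, i.e. γ^4 - 500γ^2 + 62500 - 56724 = 0, i.e. γ^4 - 500γ^2 + 5776 = 0. So γ is a root of x^4 - 500x^2 + 5776. This polynomial is irreducible over Q: it has no rational root (each ±√163 ± √87 is irrational), and any factorization into two quadratics over Q would force √(14181) ∈ Q (pairing opposite roots) or √163, √87 ∈ Q (other pairings), all impossible. Hence [Q(γ):Q] = 4 = [Q(√163, √87):Q], so Q(γ) = Q(√163, √87).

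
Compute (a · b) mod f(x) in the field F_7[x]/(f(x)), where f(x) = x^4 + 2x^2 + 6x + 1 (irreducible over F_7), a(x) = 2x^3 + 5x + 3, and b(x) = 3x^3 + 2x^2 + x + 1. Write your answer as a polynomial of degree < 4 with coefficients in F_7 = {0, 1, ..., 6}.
a · b ≡ 5x^3 + 6x^2 + 2x + 5 (mod f(x))

Multiply in F_7[x]: a(x)·b(x) = (2x^3 + 5x + 3)·(3x^3 + 2x^2 + x + 1) = 6x^6 + 4x^5 + 3x^4 + 4x^2 + x + 3. This has degree ≥ 4, so divide by f(x) over F_7: 6x^6 + 4x^5 + 3x^4 + 4x^2 + x + 3 = (6x^2 + 4x + 5)·(x^4 + 2x^2 + 6x + 1) + (5x^3 + 6x^2 + 2x + 5). Hence a·b ≡ 5x^3 + 6x^2 + 2x + 5 (mod f). (F_7[x]/(f) is a field with 7^4 = 2401 elements since f is irreducible of degree 4.)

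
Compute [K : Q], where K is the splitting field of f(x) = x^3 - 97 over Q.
[K : Q] = 6

The roots of x^3 - 97 are ∛97, ω∛97, ω^2∛97 where ω = e^(2πi/3) is a primitive cube root of unity, so K = Q(∛97, ω). Now [Q(∛97):Q] = 3 (since 97 is not a perfect cube, x^3 - 97 is irreducible) and [Q(ω):Q] = 2. Both 2 and 3 divide [K:Q], and [K:Q] ≤ 3·2 = 6, so [K:Q] = 6. (Equivalently: Q(∛97) ⊂ R but ω ∉ R, so [K : Q(∛97)] = 2.)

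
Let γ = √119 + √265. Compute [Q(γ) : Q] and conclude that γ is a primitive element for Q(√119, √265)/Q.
[Q(γ) : Q] = 4 (equivalently, Q(γ) = Q(√119, √265))

Obviously Q(γ) ⊆ Q(√119, √265), and [Q(√119, √265):Q] = 4 (since 119, 265 are distinct squarefree integers > 1 with 31535 not a perfect square). To show equality we compute the minimal polynomial of γ. From γ = √119 + √265: γ^2 = 119 + 2√(31535) + 265 = 384 + 2√(31535), so γ^2 - 384 = 2√(31535); squaring, (γ^2 - 384)^2 = 4·31535, i.e. γ^4 - 768γ^2 + 147456 - 126140 = 0, i.e. γ^4 - 768γ^2 + 21316 = 0. So γ is a root of x^4 - 768x^2 + 21316. This polynomial is irreducible over Q: it has no rational root (each ±√119 ± √265 is irrational), and any factorization into two quadratics over Q would force √(31535) ∈ Q (pairing opposite roots) or √119, √265 ∈ Q (other pairings), all impossible. Hence [Q(γ):Q] = 4 = [Q(√119, √265):Q], so Q(γ) = Q(√119, √265).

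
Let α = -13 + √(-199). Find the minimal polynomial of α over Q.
m_α(x) = x^2 + 26x + 368

From α + 13 = √(-199), squaring gives (α + 13)^2 = -199, i.e. α^2 + 26α + 169 = -199, so α^2 + 26α + 368 = 0. The discriminant of x^2 + 26x + 368 is (26)^2 - 4·(368) = 676 - 1472 = -796, and 4·(-199) is not a perfect square in Q since -199 is squarefree and ≠ 1. Hence x^2 + 26x + 368 is irreducible over Q and is the minimal polynomial of α.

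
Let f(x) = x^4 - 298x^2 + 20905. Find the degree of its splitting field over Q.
[K : Q] = 4

Solving the quadratic in x^2: x^2 = (298 ± √(298^2 - 4·20905))/2 = (298 ± √5184)/2 = (298 ± 72)/2, giving x^2 = 185 or x^2 = 113. So f(x) = (x^2 - 185)(x^2 - 113) and the roots of f are ±√185, ±√113. Hence the splitting field is K = Q(√185, √113). Since 185 and 113 are distinct squarefree integers > 1, their product 20905 is not a perfect square, so √113 ∉ Q(√185). By the tower law [K:Q] = [Q(√185,√113):Q(√185)] · [Q(√185):Q] = 2 · 2 = 4.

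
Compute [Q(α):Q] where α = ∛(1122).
[Q(α):Q] = 3

The minimal polynomial of α is x^3 - 1122, irreducible over Q since 1122 is not a perfect cube (so x^3 - 1122 has no rational root). Hence [Q(α):Q] = deg(m_α) = 3.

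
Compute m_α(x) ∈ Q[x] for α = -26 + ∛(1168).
m_α(x) = x^3 + 78x^2 + 2028x + 16408

Set β = α + 26 = ∛(1168), so β^3 = 1168. Then (α + 26)^3 - 1168 = 0, i.e. α is a root of g(x) = (x + 26)^3 - 1168 = x^3 + 78x^2 + 2028x + 16408. Since g(x) = h(x + 26) where h(x) = x^3 - 1168, and h is irreducible over Q (because 1168 is not a perfect cube, so h has no rational root, and a monic cubic with no rational root is irreducible), g is also irreducible (irreducibility is preserved under the substitution x → x + 26). Hence m_α(x) = x^3 + 78x^2 + 2028x + 16408.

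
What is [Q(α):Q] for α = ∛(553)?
[Q(α):Q] = 3

The minimal polynomial of α is x^3 - 553, irreducible over Q since 553 is not a perfect cube (so x^3 - 553 has no rational root). Hence [Q(α):Q] = deg(m_α) = 3.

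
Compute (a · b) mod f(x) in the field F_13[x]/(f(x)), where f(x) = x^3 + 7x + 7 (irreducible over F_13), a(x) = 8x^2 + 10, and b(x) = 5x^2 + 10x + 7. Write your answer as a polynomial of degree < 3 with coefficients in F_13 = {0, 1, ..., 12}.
a · b ≡ 8x^2 + x + 4 (mod f(x))

Multiply in F_13[x]: a(x)·b(x) = (8x^2 + 10)·(5x^2 + 10x + 7) = x^4 + 2x^3 + 2x^2 + 9x + 5. This has degree ≥ 3, so divide by f(x) over F_13: x^4 + 2x^3 + 2x^2 + 9x + 5 = (x + 2)·(x^3 + 7x + 7) + (8x^2 + x + 4). Hence a·b ≡ 8x^2 + x + 4 (mod f). (F_13[x]/(f) is a field with 13^3 = 2197 elements since f is irreducible of degree 3.)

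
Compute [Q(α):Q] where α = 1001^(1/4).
[Q(α):Q] = 4

α is a root of x^4 - 1001. By Eisenstein's criterion at the prime p = 7 (which divides the constant term 1001 but p^2 = 49 does not, since 1001 is squarefree), x^4 - 1001 is irreducible over Q. Hence [Q(α):Q] = 4.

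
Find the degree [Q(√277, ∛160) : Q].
[Q(√277, ∛160) : Q] = 6

Let L = Q(√277, ∛160). Since Q(√277) ⊂ L and [Q(√277):Q] = 2, the tower law gives 2 | [L:Q]. Likewise Q(∛160) ⊂ L with [Q(∛160):Q] = 3 (because 160 is not a perfect cube), so 3 | [L:Q]. As gcd(2,3) = 1, [L:Q] is divisible by 6. Conversely L is generated over Q by √277 and ∛160, so [L:Q] ≤ 2·3 = 6. Therefore [Q(√277, ∛160) : Q] = 6.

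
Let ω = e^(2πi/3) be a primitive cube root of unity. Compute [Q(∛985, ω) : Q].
[Q(∛985, ω) : Q] = 6

[Q(∛985):Q] = 3 (min poly x^3 - 985, irreducible since 985 is not a perfect cube). [Q(ω):Q] = 2 (min poly x^2 + x + 1). Since Q(∛985) ⊂ R and ω ∉ R, we have ω ∉ Q(∛985), so x^2 + x + 1 remains irreducible over Q(∛985) and [Q(∛985, ω) : Q(∛985)] = 2. By the tower law, [Q(∛985, ω) : Q] = 3 · 2 = 6. (In fact Q(∛985, ω) is the splitting field of x^3 - 985 over Q.)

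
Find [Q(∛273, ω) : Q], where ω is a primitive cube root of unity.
[Q(∛273, ω) : Q] = 6

[Q(∛273):Q] = 3 (min poly x^3 - 273, irreducible since 273 is not a perfect cube). [Q(ω):Q] = 2 (min poly x^2 + x + 1). Since Q(∛273) ⊂ R and ω ∉ R, we have ω ∉ Q(∛273), so x^2 + x + 1 remains irreducible over Q(∛273) and [Q(∛273, ω) : Q(∛273)] = 2. By the tower law, [Q(∛273, ω) : Q] = 3 · 2 = 6. (In fact Q(∛273, ω) is the splitting field of x^3 - 273 over Q.)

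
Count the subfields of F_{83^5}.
F_{83^5} has 2 subfields

The subfields of F_{p^n} are exactly the fields F_{p^d} for d | n (each is the fixed field of the unique index-d subgroup of Gal(F_{p^n}/F_p) ≅ Z/nZ). The divisors of n = 5 are {1, 5}, giving 2 subfields: F_{83^1}, F_{83^5}.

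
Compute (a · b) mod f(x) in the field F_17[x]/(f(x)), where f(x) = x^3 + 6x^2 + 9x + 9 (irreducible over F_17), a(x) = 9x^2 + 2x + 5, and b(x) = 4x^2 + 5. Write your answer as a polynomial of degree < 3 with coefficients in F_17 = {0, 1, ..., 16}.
a · b ≡ 3x^2 + 11x + 10 (mod f(x))

Multiply in F_17[x]: a(x)·b(x) = (9x^2 + 2x + 5)·(4x^2 + 5) = 2x^4 + 8x^3 + 14x^2 + 10x + 8. This has degree ≥ 3, so divide by f(x) over F_17: 2x^4 + 8x^3 + 14x^2 + 10x + 8 = (2x + 13)·(x^3 + 6x^2 + 9x + 9) + (3x^2 + 11x + 10). Hence a·b ≡ 3x^2 + 11x + 10 (mod f). (F_17[x]/(f) is a field with 17^3 = 4913 elements since f is irreducible of degree 3.)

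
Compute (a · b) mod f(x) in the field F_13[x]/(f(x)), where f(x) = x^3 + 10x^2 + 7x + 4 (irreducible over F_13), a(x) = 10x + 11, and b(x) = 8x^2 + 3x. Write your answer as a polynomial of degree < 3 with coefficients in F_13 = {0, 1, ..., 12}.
a · b ≡ 7x^2 + 6x + 5 (mod f(x))

Multiply in F_13[x]: a(x)·b(x) = (10x + 11)·(8x^2 + 3x) = 2x^3 + x^2 + 7x. This has degree ≥ 3, so divide by f(x) over F_13: 2x^3 + x^2 + 7x = (2)·(x^3 + 10x^2 + 7x + 4) + (7x^2 + 6x + 5). Hence a·b ≡ 7x^2 + 6x + 5 (mod f). (F_13[x]/(f) is a field with 13^3 = 2197 elements since f is irreducible of degree 3.)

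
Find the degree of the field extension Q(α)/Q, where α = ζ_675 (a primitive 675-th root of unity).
[Q(α):Q] = 360

The minimal polynomial of ζ_675 over Q is the 675-th cyclotomic polynomial Φ_675(x), which is irreducible over Q and has degree φ(675) = 360. Hence [Q(α):Q] = φ(675) = 360.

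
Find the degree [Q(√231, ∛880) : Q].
[Q(√231, ∛880) : Q] = 6

Let L = Q(√231, ∛880). Since Q(√231) ⊂ L and [Q(√231):Q] = 2, the tower law gives 2 | [L:Q]. Likewise Q(∛880) ⊂ L with [Q(∛880):Q] = 3 (because 880 is not a perfect cube), so 3 | [L:Q]. As gcd(2,3) = 1, [L:Q] is divisible by 6. Conversely L is generated over Q by √231 and ∛880, so [L:Q] ≤ 2·3 = 6. Therefore [Q(√231, ∛880) : Q] = 6.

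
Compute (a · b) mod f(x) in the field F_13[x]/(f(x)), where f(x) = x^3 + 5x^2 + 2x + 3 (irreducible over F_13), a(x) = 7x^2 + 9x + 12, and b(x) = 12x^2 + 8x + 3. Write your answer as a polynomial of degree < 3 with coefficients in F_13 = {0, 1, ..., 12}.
a · b ≡ 10x^2 + 6x + 11 (mod f(x))

Multiply in F_13[x]: a(x)·b(x) = (7x^2 + 9x + 12)·(12x^2 + 8x + 3) = 6x^4 + 8x^3 + 3x^2 + 6x + 10. This has degree ≥ 3, so divide by f(x) over F_13: 6x^4 + 8x^3 + 3x^2 + 6x + 10 = (6x + 4)·(x^3 + 5x^2 + 2x + 3) + (10x^2 + 6x + 11). Hence a·b ≡ 10x^2 + 6x + 11 (mod f). (F_13[x]/(f) is a field with 13^3 = 2197 elements since f is irreducible of degree 3.)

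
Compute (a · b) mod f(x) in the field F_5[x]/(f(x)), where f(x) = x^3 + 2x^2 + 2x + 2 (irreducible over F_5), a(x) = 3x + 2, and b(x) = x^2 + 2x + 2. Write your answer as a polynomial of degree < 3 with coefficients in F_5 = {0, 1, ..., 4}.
a · b ≡ 2x^2 + 4x + 3 (mod f(x))

Multiply in F_5[x]: a(x)·b(x) = (3x + 2)·(x^2 + 2x + 2) = 3x^3 + 3x^2 + 4. This has degree ≥ 3, so divide by f(x) over F_5: 3x^3 + 3x^2 + 4 = (3)·(x^3 + 2x^2 + 2x + 2) + (2x^2 + 4x + 3). Hence a·b ≡ 2x^2 + 4x + 3 (mod f). (F_5[x]/(f) is a field with 5^3 = 125 elements since f is irreducible of degree 3.)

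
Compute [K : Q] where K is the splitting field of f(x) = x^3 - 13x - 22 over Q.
[K : Q] = 6

By the rational root test, any rational root of the monic integer polynomial f(x) = x^3 - 13x - 22 must be an integer dividing the constant term -22, i.e. one of ±{1, 2, 11, 22}. Evaluating: f(1) = -34, f(-1) = -10, f(2) = -40, f(-2) = -4, f(11) = 1166, f(-11) = -1210, f(22) = 10340, f(-22) = -10384; none is 0, so f has no rational root and is therefore irreducible over Q (a cubic with no linear factor over a field is irreducible). For an irreducible cubic, the Galois group is A_3 or S_3 according as the discriminant disc(f) = -4a^3 - 27b^2 = -4·(-13)^3 - 27·(-22)^2 = -4280 is or is not a square in Q. Here disc(f) = -4280 is not a perfect square in Q, so the Galois group of f over Q is not contained in A_3 and must be all of S_3. The splitting field has degree |S_3| = 6 over Q, so [K : Q] = 6.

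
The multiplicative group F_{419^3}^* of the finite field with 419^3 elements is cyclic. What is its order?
|F_{419^3}^*| = 73560058

F_{419^3} has 419^3 = 73560059 elements; its multiplicative group consists of all nonzero elements, so |F_{419^3}^*| = 73560059 - 1 = 73560058. (It is cyclic since any finite subgroup of the multiplicative group of a field is cyclic.)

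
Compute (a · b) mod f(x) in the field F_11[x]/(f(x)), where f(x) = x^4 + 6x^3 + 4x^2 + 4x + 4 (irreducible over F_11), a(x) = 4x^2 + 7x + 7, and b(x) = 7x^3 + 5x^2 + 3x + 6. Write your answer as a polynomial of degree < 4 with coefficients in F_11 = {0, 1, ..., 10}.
a · b ≡ 6x^3 + x^2 + 6x + 9 (mod f(x))

Multiply in F_11[x]: a(x)·b(x) = (4x^2 + 7x + 7)·(7x^3 + 5x^2 + 3x + 6) = 6x^5 + 3x^4 + 8x^3 + 3x^2 + 8x + 9. This has degree ≥ 4, so divide by f(x) over F_11: 6x^5 + 3x^4 + 8x^3 + 3x^2 + 8x + 9 = (6x)·(x^4 + 6x^3 + 4x^2 + 4x + 4) + (6x^3 + x^2 + 6x + 9). Hence a·b ≡ 6x^3 + x^2 + 6x + 9 (mod f). (F_11[x]/(f) is a field with 11^4 = 14641 elements since f is irreducible of degree 4.)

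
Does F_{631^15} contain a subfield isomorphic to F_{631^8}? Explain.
No: F_{631^8} is not a subfield of F_{631^15}

F_{p^m} embeds in F_{p^n} iff m | n. Here 8 ∤ 15 (since 15 = 1·8 + 7 with remainder 7 ≠ 0), so F_{631^8} is not a subfield of F_{631^15}. Equivalently: if it were, the tower law would give 8 = [F_{631^8}:F_631] dividing [F_{631^15}:F_631] = 15, contradiction.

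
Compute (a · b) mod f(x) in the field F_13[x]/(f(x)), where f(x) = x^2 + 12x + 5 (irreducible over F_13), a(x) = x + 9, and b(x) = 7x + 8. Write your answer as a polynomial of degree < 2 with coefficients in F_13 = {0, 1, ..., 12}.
a · b ≡ 11 (mod f(x))

Multiply in F_13[x]: a(x)·b(x) = (x + 9)·(7x + 8) = 7x^2 + 6x + 7. This has degree ≥ 2, so divide by f(x) over F_13: 7x^2 + 6x + 7 = (7)·(x^2 + 12x + 5) + (11). Hence a·b ≡ 11 (mod f). (F_13[x]/(f) is a field with 13^2 = 169 elements since f is irreducible of degree 2.)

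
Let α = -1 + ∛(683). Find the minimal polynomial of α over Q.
m_α(x) = x^3 + 3x^2 + 3x - 682

Set β = α + 1 = ∛(683), so β^3 = 683. Then (α + 1)^3 - 683 = 0, i.e. α is a root of g(x) = (x + 1)^3 - 683 = x^3 + 3x^2 + 3x - 682. Since g(x) = h(x + 1) where h(x) = x^3 - 683, and h is irreducible over Q (because 683 is not a perfect cube, so h has no rational root, and a monic cubic with no rational root is irreducible), g is also irreducible (irreducibility is preserved under the substitution x → x + 1). Hence m_α(x) = x^3 + 3x^2 + 3x - 682.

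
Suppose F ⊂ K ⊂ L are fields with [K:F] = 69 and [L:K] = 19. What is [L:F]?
[L:F] = 1311

The tower law says that for any tower of field extensions F ⊂ K ⊂ L with finite degrees, [L:F] = [L:K] · [K:F]. Here this gives [L:F] = 19 · 69 = 1311.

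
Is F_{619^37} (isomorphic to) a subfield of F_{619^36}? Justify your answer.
No: F_{619^37} is not a subfield of F_{619^36}

F_{p^m} embeds in F_{p^n} iff m | n. Here 37 ∤ 36 (since 36 = 0·37 + 36 with remainder 36 ≠ 0), so F_{619^37} is not a subfield of F_{619^36}. Equivalently: if it were, the tower law would give 37 = [F_{619^37}:F_619] dividing [F_{619^36}:F_619] = 36, contradiction.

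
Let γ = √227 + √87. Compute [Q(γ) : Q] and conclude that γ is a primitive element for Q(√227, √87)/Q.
[Q(γ) : Q] = 4 (equivalently, Q(γ) = Q(√227, √87))

Obviously Q(γ) ⊆ Q(√227, √87), and [Q(√227, √87):Q] = 4 (since 227, 87 are distinct squarefree integers > 1 with 19749 not a perfect square). To show equality we compute the minimal polynomial of γ. From γ = √227 + √87: γ^2 = 227 + 2√(19749) + 87 = 314 + 2√(19749), so γ^2 - 314 = 2√(19749); squaring, (γ^2 - 314)^2 = 4·19749, i.e. γ^4 - 628γ^2 + 98596 - 78996 = 0, i.e. γ^4 - 628γ^2 + 19600 = 0. So γ is a root of x^4 - 628x^2 + 19600. This polynomial is irreducible over Q: it has no rational root (each ±√227 ± √87 is irrational), and any factorization into two quadratics over Q would force √(19749) ∈ Q (pairing opposite roots) or √227, √87 ∈ Q (other pairings), all impossible. Hence [Q(γ):Q] = 4 = [Q(√227, √87):Q], so Q(γ) = Q(√227, √87).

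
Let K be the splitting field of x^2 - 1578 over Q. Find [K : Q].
[K : Q] = 2

f(x) = x^2 - 1578 factors as (x - √1578)(x + √1578). The splitting field is K = Q(√1578). Since 1578 is squarefree and > 1, it is not a perfect square, so x^2 - 1578 is irreducible over Q and [Q(√1578) : Q] = 2. Hence [K : Q] = 2.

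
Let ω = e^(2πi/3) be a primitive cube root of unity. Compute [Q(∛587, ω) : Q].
[Q(∛587, ω) : Q] = 6

[Q(∛587):Q] = 3 (min poly x^3 - 587, irreducible since 587 is not a perfect cube). [Q(ω):Q] = 2 (min poly x^2 + x + 1). Since Q(∛587) ⊂ R and ω ∉ R, we have ω ∉ Q(∛587), so x^2 + x + 1 remains irreducible over Q(∛587) and [Q(∛587, ω) : Q(∛587)] = 2. By the tower law, [Q(∛587, ω) : Q] = 3 · 2 = 6. (In fact Q(∛587, ω) is the splitting field of x^3 - 587 over Q.)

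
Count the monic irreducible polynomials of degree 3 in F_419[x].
There are 24519880 monic irreducible polynomials of degree 3 over F_419

Each element of F_{419^3} that lies in no proper subfield is a root of exactly one monic irreducible of degree 3 over F_419, and each such polynomial has 3 distinct roots in F_{419^3}. By Möbius inversion the count is N_419(3) = (1/3) Σ_{d|3} μ(3/d) · 419^d = (1/3)(μ(3)·419^1 + μ(1)·419^3) = 73559640/3 = 24519880.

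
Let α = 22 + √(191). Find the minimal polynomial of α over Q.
m_α(x) = x^2 - 44x + 293

From α - 22 = √(191), squaring gives (α - 22)^2 = 191, i.e. α^2 - 44α + 484 = 191, so α^2 - 44α + 293 = 0. The discriminant of x^2 - 44x + 293 is (-44)^2 - 4·(293) = 1936 - 1172 = 764, and 4·(191) is not a perfect square in Q since 191 is squarefree and ≠ 1. Hence x^2 - 44x + 293 is irreducible over Q and is the minimal polynomial of α.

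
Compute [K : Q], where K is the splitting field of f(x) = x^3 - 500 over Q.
[K : Q] = 6

The roots of x^3 - 500 are ∛500, ω∛500, ω^2∛500 where ω = e^(2πi/3) is a primitive cube root of unity, so K = Q(∛500, ω). Now [Q(∛500):Q] = 3 (since 500 is not a perfect cube, x^3 - 500 is irreducible) and [Q(ω):Q] = 2. Both 2 and 3 divide [K:Q], and [K:Q] ≤ 3·2 = 6, so [K:Q] = 6. (Equivalently: Q(∛500) ⊂ R but ω ∉ R, so [K : Q(∛500)] = 2.)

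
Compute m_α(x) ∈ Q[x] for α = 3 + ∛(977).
m_α(x) = x^3 - 9x^2 + 27x - 1004

Set β = α - 3 = ∛(977), so β^3 = 977. Then (α - 3)^3 - 977 = 0, i.e. α is a root of g(x) = (x - 3)^3 - 977 = x^3 - 9x^2 + 27x - 1004. Since g(x) = h(x - 3) where h(x) = x^3 - 977, and h is irreducible over Q (because 977 is not a perfect cube, so h has no rational root, and a monic cubic with no rational root is irreducible), g is also irreducible (irreducibility is preserved under the substitution x → x - 3). Hence m_α(x) = x^3 - 9x^2 + 27x - 1004.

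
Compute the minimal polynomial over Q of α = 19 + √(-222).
m_α(x) = x^2 - 38x + 583

From α - 19 = √(-222), squaring gives (α - 19)^2 = -222, i.e. α^2 - 38α + 361 = -222, so α^2 - 38α + 583 = 0. The discriminant of x^2 - 38x + 583 is (-38)^2 - 4·(583) = 1444 - 2332 = -888, and 4·(-222) is not a perfect square in Q since -222 is squarefree and ≠ 1. Hence x^2 - 38x + 583 is irreducible over Q and is the minimal polynomial of α.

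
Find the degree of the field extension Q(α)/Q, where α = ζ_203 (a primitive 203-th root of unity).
[Q(α):Q] = 168

The minimal polynomial of ζ_203 over Q is the 203-th cyclotomic polynomial Φ_203(x), which is irreducible over Q and has degree φ(203) = 168. Hence [Q(α):Q] = φ(203) = 168.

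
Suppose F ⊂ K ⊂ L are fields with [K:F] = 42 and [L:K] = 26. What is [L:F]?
[L:F] = 1092

The tower law says that for any tower of field extensions F ⊂ K ⊂ L with finite degrees, [L:F] = [L:K] · [K:F]. Here this gives [L:F] = 26 · 42 = 1092.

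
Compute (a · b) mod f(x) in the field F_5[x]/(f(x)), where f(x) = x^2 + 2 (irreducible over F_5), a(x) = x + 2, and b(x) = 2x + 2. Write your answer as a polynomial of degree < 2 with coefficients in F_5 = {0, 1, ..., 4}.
a · b ≡ x (mod f(x))

Multiply in F_5[x]: a(x)·b(x) = (x + 2)·(2x + 2) = 2x^2 + x + 4. This has degree ≥ 2, so divide by f(x) over F_5: 2x^2 + x + 4 = (2)·(x^2 + 2) + (x). Hence a·b ≡ x (mod f). (F_5[x]/(f) is a field with 5^2 = 25 elements since f is irreducible of degree 2.)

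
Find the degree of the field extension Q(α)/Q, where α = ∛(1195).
[Q(α):Q] = 3

The minimal polynomial of α is x^3 - 1195, irreducible over Q since 1195 is not a perfect cube (so x^3 - 1195 has no rational root). Hence [Q(α):Q] = deg(m_α) = 3.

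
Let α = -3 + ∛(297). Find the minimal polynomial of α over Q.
m_α(x) = x^3 + 9x^2 + 27x - 270

Set β = α + 3 = ∛(297), so β^3 = 297. Then (α + 3)^3 - 297 = 0, i.e. α is a root of g(x) = (x + 3)^3 - 297 = x^3 + 9x^2 + 27x - 270. Since g(x) = h(x + 3) where h(x) = x^3 - 297, and h is irreducible over Q (because 297 is not a perfect cube, so h has no rational root, and a monic cubic with no rational root is irreducible), g is also irreducible (irreducibility is preserved under the substitution x → x + 3). Hence m_α(x) = x^3 + 9x^2 + 27x - 270.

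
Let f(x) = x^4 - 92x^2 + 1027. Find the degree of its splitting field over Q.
[K : Q] = 4

Solving the quadratic in x^2: x^2 = (92 ± √(92^2 - 4·1027))/2 = (92 ± √4356)/2 = (92 ± 66)/2, giving x^2 = 79 or x^2 = 13. So f(x) = (x^2 - 79)(x^2 - 13) and the roots of f are ±√79, ±√13. Hence the splitting field is K = Q(√79, √13). Since 79 and 13 are distinct squarefree integers > 1, their product 1027 is not a perfect square, so √13 ∉ Q(√79). By the tower law [K:Q] = [Q(√79,√13):Q(√79)] · [Q(√79):Q] = 2 · 2 = 4.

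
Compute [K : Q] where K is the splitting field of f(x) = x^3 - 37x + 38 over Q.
[K : Q] = 6

By the rational root test, any rational root of the monic integer polynomial f(x) = x^3 - 37x + 38 must be an integer dividing the constant term 38, i.e. one of ±{1, 2, 19, 38}. Evaluating: f(1) = 2, f(-1) = 74, f(2) = -28, f(-2) = 104, f(19) = 6194, f(-19) = -6118, f(38) = 53504, f(-38) = -53428; none is 0, so f has no rational root and is therefore irreducible over Q (a cubic with no linear factor over a field is irreducible). For an irreducible cubic, the Galois group is A_3 or S_3 according as the discriminant disc(f) = -4a^3 - 27b^2 = -4·(-37)^3 - 27·(38)^2 = 163624 is or is not a square in Q. Here disc(f) = 163624 is not a perfect square in Q, so the Galois group of f over Q is not contained in A_3 and must be all of S_3. The splitting field has degree |S_3| = 6 over Q, so [K : Q] = 6.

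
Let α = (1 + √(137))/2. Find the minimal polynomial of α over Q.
m_α(x) = x^2 - x - 34

From 2α - 1 = √(137), squaring gives (2α - 1)^2 = 137, i.e. 4α^2 - 4α + 1 = 137, so α^2 - α + (1 - 137)/4 = 0. Since 137 ≡ 1 (mod 4), (1 - 137)/4 = -34 ∈ Z. The polynomial x^2 - x - 34 has discriminant 1 - 4·(-34) = 137, which is not a perfect square in Q (d = 137 is squarefree and ≠ 1), so x^2 - x - 34 is irreducible over Q. It is the minimal polynomial of α.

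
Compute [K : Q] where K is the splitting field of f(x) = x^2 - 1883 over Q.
[K : Q] = 2

f(x) = x^2 - 1883 factors as (x - √1883)(x + √1883). The splitting field is K = Q(√1883). Since 1883 is squarefree and > 1, it is not a perfect square, so x^2 - 1883 is irreducible over Q and [Q(√1883) : Q] = 2. Hence [K : Q] = 2.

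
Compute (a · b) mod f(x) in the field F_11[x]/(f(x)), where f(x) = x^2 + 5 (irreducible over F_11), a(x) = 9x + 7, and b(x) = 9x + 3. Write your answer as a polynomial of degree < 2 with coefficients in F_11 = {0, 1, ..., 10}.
a · b ≡ 2x + 1 (mod f(x))

Multiply in F_11[x]: a(x)·b(x) = (9x + 7)·(9x + 3) = 4x^2 + 2x + 10. This has degree ≥ 2, so divide by f(x) over F_11: 4x^2 + 2x + 10 = (4)·(x^2 + 5) + (2x + 1). Hence a·b ≡ 2x + 1 (mod f). (F_11[x]/(f) is a field with 11^2 = 121 elements since f is irreducible of degree 2.)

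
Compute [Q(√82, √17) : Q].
[Q(√82, √17) : Q] = 4

[Q(√82):Q] = 2 (min poly x^2 - 82, irreducible since 82 is squarefree > 1). For the top step, suppose √17 ∈ Q(√82), say √17 = c + d√82 with c, d ∈ Q. Squaring: 17 = c^2 + 82d^2 + 2cd√82. Since √82 ∉ Q this forces 2cd = 0. If d = 0 then √17 = c ∈ Q, contradicting 17 squarefree > 1. If c = 0 then 17 = 82d^2, so 82·17 = (82d)^2 is a perfect square in Q — but 82·17 = 1394 is not a perfect square (since 82 and 17 are distinct squarefree integers). Contradiction. Hence √17 ∉ Q(√82), so x^2 - 17 stays irreducible over Q(√82) and [Q(√82, √17) : Q(√82)] = 2. By the tower law, [Q(√82, √17) : Q] = 2 · 2 = 4.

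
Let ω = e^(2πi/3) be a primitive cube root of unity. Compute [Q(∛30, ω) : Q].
[Q(∛30, ω) : Q] = 6

[Q(∛30):Q] = 3 (min poly x^3 - 30, irreducible since 30 is not a perfect cube). [Q(ω):Q] = 2 (min poly x^2 + x + 1). Since Q(∛30) ⊂ R and ω ∉ R, we have ω ∉ Q(∛30), so x^2 + x + 1 remains irreducible over Q(∛30) and [Q(∛30, ω) : Q(∛30)] = 2. By the tower law, [Q(∛30, ω) : Q] = 3 · 2 = 6. (In fact Q(∛30, ω) is the splitting field of x^3 - 30 over Q.)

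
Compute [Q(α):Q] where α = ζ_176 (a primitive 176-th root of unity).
[Q(α):Q] = 80

The minimal polynomial of ζ_176 over Q is the 176-th cyclotomic polynomial Φ_176(x), which is irreducible over Q and has degree φ(176) = 80. Hence [Q(α):Q] = φ(176) = 80.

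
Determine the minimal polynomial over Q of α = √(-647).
m_α(x) = x^2 + 647

α satisfies α^2 + 647 = 0, so x^2 + 647 annihilates α. Since d = -647 is squarefree and ≠ 1, it is not a perfect square in Q, so x^2 + 647 has no rational root and is therefore irreducible over Q (a degree-2 polynomial over a field is irreducible iff it has no root). Hence m_α(x) = x^2 + 647.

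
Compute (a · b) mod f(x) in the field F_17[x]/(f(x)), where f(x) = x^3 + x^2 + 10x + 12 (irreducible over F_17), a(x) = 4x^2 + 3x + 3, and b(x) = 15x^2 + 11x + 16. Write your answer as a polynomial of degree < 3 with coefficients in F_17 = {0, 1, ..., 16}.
a · b ≡ 6x^2 + 6x + 6 (mod f(x))

Multiply in F_17[x]: a(x)·b(x) = (4x^2 + 3x + 3)·(15x^2 + 11x + 16) = 9x^4 + 4x^3 + 6x^2 + 13x + 14. This has degree ≥ 3, so divide by f(x) over F_17: 9x^4 + 4x^3 + 6x^2 + 13x + 14 = (9x + 12)·(x^3 + x^2 + 10x + 12) + (6x^2 + 6x + 6). Hence a·b ≡ 6x^2 + 6x + 6 (mod f). (F_17[x]/(f) is a field with 17^3 = 4913 elements since f is irreducible of degree 3.)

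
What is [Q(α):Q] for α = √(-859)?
[Q(α):Q] = 2

[Q(α):Q] equals the degree of the minimal polynomial of α. Here α^2 = -859 and x^2 + 859 is irreducible (d = -859 is squarefree, ≠ 1, hence not a square), so deg(m_α) = 2. Thus [Q(α):Q] = 2.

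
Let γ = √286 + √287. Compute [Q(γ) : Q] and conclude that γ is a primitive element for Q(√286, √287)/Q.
[Q(γ) : Q] = 4 (equivalently, Q(γ) = Q(√286, √287))

Obviously Q(γ) ⊆ Q(√286, √287), and [Q(√286, √287):Q] = 4 (since 286, 287 are distinct squarefree integers > 1 with 82082 not a perfect square). To show equality we compute the minimal polynomial of γ. From γ = √286 + √287: γ^2 = 286 + 2√(82082) + 287 = 573 + 2√(82082), so γ^2 - 573 = 2√(82082); squaring, (γ^2 - 573)^2 = 4·82082, i.e. γ^4 - 1146γ^2 + 328329 - 328328 = 0, i.e. γ^4 - 1146γ^2 + 1 = 0. So γ is a root of x^4 - 1146x^2 + 1. This polynomial is irreducible over Q: it has no rational root (each ±√286 ± √287 is irrational), and any factorization into two quadratics over Q would force √(82082) ∈ Q (pairing opposite roots) or √286, √287 ∈ Q (other pairings), all impossible. Hence [Q(γ):Q] = 4 = [Q(√286, √287):Q], so Q(γ) = Q(√286, √287).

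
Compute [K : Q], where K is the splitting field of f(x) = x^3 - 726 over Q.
[K : Q] = 6

The roots of x^3 - 726 are ∛726, ω∛726, ω^2∛726 where ω = e^(2πi/3) is a primitive cube root of unity, so K = Q(∛726, ω). Now [Q(∛726):Q] = 3 (since 726 is not a perfect cube, x^3 - 726 is irreducible) and [Q(ω):Q] = 2. Both 2 and 3 divide [K:Q], and [K:Q] ≤ 3·2 = 6, so [K:Q] = 6. (Equivalently: Q(∛726) ⊂ R but ω ∉ R, so [K : Q(∛726)] = 2.)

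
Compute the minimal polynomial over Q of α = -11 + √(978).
m_α(x) = x^2 + 22x - 857

From α + 11 = √(978), squaring gives (α + 11)^2 = 978, i.e. α^2 + 22α + 121 = 978, so α^2 + 22α - 857 = 0. The discriminant of x^2 + 22x - 857 is (22)^2 - 4·(-857) = 484 + 3428 = 3912, and 4·(978) is not a perfect square in Q since 978 is squarefree and ≠ 1. Hence x^2 + 22x - 857 is irreducible over Q and is the minimal polynomial of α.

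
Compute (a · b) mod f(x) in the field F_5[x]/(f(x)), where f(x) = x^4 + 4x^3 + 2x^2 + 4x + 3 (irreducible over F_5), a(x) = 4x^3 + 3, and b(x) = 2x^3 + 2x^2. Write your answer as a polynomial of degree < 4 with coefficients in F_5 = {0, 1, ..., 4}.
a · b ≡ 2x^3 + 3x^2 + 2x (mod f(x))

Multiply in F_5[x]: a(x)·b(x) = (4x^3 + 3)·(2x^3 + 2x^2) = 3x^6 + 3x^5 + x^3 + x^2. This has degree ≥ 4, so divide by f(x) over F_5: 3x^6 + 3x^5 + x^3 + x^2 = (3x^2 + x)·(x^4 + 4x^3 + 2x^2 + 4x + 3) + (2x^3 + 3x^2 + 2x). Hence a·b ≡ 2x^3 + 3x^2 + 2x (mod f). (F_5[x]/(f) is a field with 5^4 = 625 elements since f is irreducible of degree 4.)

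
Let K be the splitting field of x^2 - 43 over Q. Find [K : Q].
[K : Q] = 2

f(x) = x^2 - 43 factors as (x - √43)(x + √43). The splitting field is K = Q(√43). Since 43 is squarefree and > 1, it is not a perfect square, so x^2 - 43 is irreducible over Q and [Q(√43) : Q] = 2. Hence [K : Q] = 2.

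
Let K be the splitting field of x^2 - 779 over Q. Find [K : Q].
[K : Q] = 2

f(x) = x^2 - 779 factors as (x - √779)(x + √779). The splitting field is K = Q(√779). Since 779 is squarefree and > 1, it is not a perfect square, so x^2 - 779 is irreducible over Q and [Q(√779) : Q] = 2. Hence [K : Q] = 2.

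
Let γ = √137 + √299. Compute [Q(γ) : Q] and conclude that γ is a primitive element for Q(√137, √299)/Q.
[Q(γ) : Q] = 4 (equivalently, Q(γ) = Q(√137, √299))

Obviously Q(γ) ⊆ Q(√137, √299), and [Q(√137, √299):Q] = 4 (since 137, 299 are distinct squarefree integers > 1 with 40963 not a perfect square). To show equality we compute the minimal polynomial of γ. From γ = √137 + √299: γ^2 = 137 + 2√(40963) + 299 = 436 + 2√(40963), so γ^2 - 436 = 2√(40963); squaring, (γ^2 - 436)^2 = 4·40963, i.e. γ^4 - 872γ^2 + 190096 - 163852 = 0, i.e. γ^4 - 872γ^2 + 26244 = 0. So γ is a root of x^4 - 872x^2 + 26244. This polynomial is irreducible over Q: it has no rational root (each ±√137 ± √299 is irrational), and any factorization into two quadratics over Q would force √(40963) ∈ Q (pairing opposite roots) or √137, √299 ∈ Q (other pairings), all impossible. Hence [Q(γ):Q] = 4 = [Q(√137, √299):Q], so Q(γ) = Q(√137, √299).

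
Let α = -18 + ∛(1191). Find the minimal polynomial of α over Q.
m_α(x) = x^3 + 54x^2 + 972x + 4641

Set β = α + 18 = ∛(1191), so β^3 = 1191. Then (α + 18)^3 - 1191 = 0, i.e. α is a root of g(x) = (x + 18)^3 - 1191 = x^3 + 54x^2 + 972x + 4641. Since g(x) = h(x + 18) where h(x) = x^3 - 1191, and h is irreducible over Q (because 1191 is not a perfect cube, so h has no rational root, and a monic cubic with no rational root is irreducible), g is also irreducible (irreducibility is preserved under the substitution x → x + 18). Hence m_α(x) = x^3 + 54x^2 + 972x + 4641.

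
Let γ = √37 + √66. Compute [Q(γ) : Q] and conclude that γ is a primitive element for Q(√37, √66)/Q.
[Q(γ) : Q] = 4 (equivalently, Q(γ) = Q(√37, √66))

Obviously Q(γ) ⊆ Q(√37, √66), and [Q(√37, √66):Q] = 4 (since 37, 66 are distinct squarefree integers > 1 with 2442 not a perfect square). To show equality we compute the minimal polynomial of γ. From γ = √37 + √66: γ^2 = 37 + 2√(2442) + 66 = 103 + 2√(2442), so γ^2 - 103 = 2√(2442); squaring, (γ^2 - 103)^2 = 4·2442, i.e. γ^4 - 206γ^2 + 10609 - 9768 = 0, i.e. γ^4 - 206γ^2 + 841 = 0. So γ is a root of x^4 - 206x^2 + 841. This polynomial is irreducible over Q: it has no rational root (each ±√37 ± √66 is irrational), and any factorization into two quadratics over Q would force √(2442) ∈ Q (pairing opposite roots) or √37, √66 ∈ Q (other pairings), all impossible. Hence [Q(γ):Q] = 4 = [Q(√37, √66):Q], so Q(γ) = Q(√37, √66).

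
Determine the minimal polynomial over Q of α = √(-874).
m_α(x) = x^2 + 874

α satisfies α^2 + 874 = 0, so x^2 + 874 annihilates α. Since d = -874 is squarefree and ≠ 1, it is not a perfect square in Q, so x^2 + 874 has no rational root and is therefore irreducible over Q (a degree-2 polynomial over a field is irreducible iff it has no root). Hence m_α(x) = x^2 + 874.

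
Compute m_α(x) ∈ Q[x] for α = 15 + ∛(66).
m_α(x) = x^3 - 45x^2 + 675x - 3441

Set β = α - 15 = ∛(66), so β^3 = 66. Then (α - 15)^3 - 66 = 0, i.e. α is a root of g(x) = (x - 15)^3 - 66 = x^3 - 45x^2 + 675x - 3441. Since g(x) = h(x - 15) where h(x) = x^3 - 66, and h is irreducible over Q (because 66 is not a perfect cube, so h has no rational root, and a monic cubic with no rational root is irreducible), g is also irreducible (irreducibility is preserved under the substitution x → x - 15). Hence m_α(x) = x^3 - 45x^2 + 675x - 3441.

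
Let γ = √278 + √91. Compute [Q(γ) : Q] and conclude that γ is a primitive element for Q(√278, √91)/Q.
[Q(γ) : Q] = 4 (equivalently, Q(γ) = Q(√278, √91))

Obviously Q(γ) ⊆ Q(√278, √91), and [Q(√278, √91):Q] = 4 (since 278, 91 are distinct squarefree integers > 1 with 25298 not a perfect square). To show equality we compute the minimal polynomial of γ. From γ = √278 + √91: γ^2 = 278 + 2√(25298) + 91 = 369 + 2√(25298), so γ^2 - 369 = 2√(25298); squaring, (γ^2 - 369)^2 = 4·25298, i.e. γ^4 - 738γ^2 + 136161 - 101192 = 0, i.e. γ^4 - 738γ^2 + 34969 = 0. So γ is a root of x^4 - 738x^2 + 34969. This polynomial is irreducible over Q: it has no rational root (each ±√278 ± √91 is irrational), and any factorization into two quadratics over Q would force √(25298) ∈ Q (pairing opposite roots) or √278, √91 ∈ Q (other pairings), all impossible. Hence [Q(γ):Q] = 4 = [Q(√278, √91):Q], so Q(γ) = Q(√278, √91).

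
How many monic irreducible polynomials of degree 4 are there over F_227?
There are 663796578 monic irreducible polynomials of degree 4 over F_227

Each element of F_{227^4} that lies in no proper subfield is a root of exactly one monic irreducible of degree 4 over F_227, and each such polynomial has 4 distinct roots in F_{227^4}. By Möbius inversion the count is N_227(4) = (1/4) Σ_{d|4} μ(4/d) · 227^d = (1/4)(μ(4)·227^1 + μ(2)·227^2 + μ(1)·227^4) = 2655186312/4 = 663796578.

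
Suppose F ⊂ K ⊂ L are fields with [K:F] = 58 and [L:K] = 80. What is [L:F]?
[L:F] = 4640

The tower law says that for any tower of field extensions F ⊂ K ⊂ L with finite degrees, [L:F] = [L:K] · [K:F]. Here this gives [L:F] = 80 · 58 = 4640.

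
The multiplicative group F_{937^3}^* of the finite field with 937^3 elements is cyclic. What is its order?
|F_{937^3}^*| = 822656952

F_{937^3} has 937^3 = 822656953 elements; its multiplicative group consists of all nonzero elements, so |F_{937^3}^*| = 822656953 - 1 = 822656952. (It is cyclic since any finite subgroup of the multiplicative group of a field is cyclic.)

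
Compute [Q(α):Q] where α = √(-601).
[Q(α):Q] = 2

[Q(α):Q] equals the degree of the minimal polynomial of α. Here α^2 = -601 and x^2 + 601 is irreducible (d = -601 is squarefree, ≠ 1, hence not a square), so deg(m_α) = 2. Thus [Q(α):Q] = 2.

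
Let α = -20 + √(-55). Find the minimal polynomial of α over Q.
m_α(x) = x^2 + 40x + 455

From α + 20 = √(-55), squaring gives (α + 20)^2 = -55, i.e. α^2 + 40α + 400 = -55, so α^2 + 40α + 455 = 0. The discriminant of x^2 + 40x + 455 is (40)^2 - 4·(455) = 1600 - 1820 = -220, and 4·(-55) is not a perfect square in Q since -55 is squarefree and ≠ 1. Hence x^2 + 40x + 455 is irreducible over Q and is the minimal polynomial of α.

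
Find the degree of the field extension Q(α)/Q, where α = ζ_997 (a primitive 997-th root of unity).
[Q(α):Q] = 996

The minimal polynomial of ζ_997 over Q is the 997-th cyclotomic polynomial Φ_997(x), which is irreducible over Q and has degree φ(997) = 996. Hence [Q(α):Q] = φ(997) = 996.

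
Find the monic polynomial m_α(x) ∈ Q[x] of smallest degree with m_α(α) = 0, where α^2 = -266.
m_α(x) = x^2 + 266

α satisfies α^2 + 266 = 0, so x^2 + 266 annihilates α. Since d = -266 is squarefree and ≠ 1, it is not a perfect square in Q, so x^2 + 266 has no rational root and is therefore irreducible over Q (a degree-2 polynomial over a field is irreducible iff it has no root). Hence m_α(x) = x^2 + 266.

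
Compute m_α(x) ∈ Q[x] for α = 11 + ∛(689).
m_α(x) = x^3 - 33x^2 + 363x - 2020

Set β = α - 11 = ∛(689), so β^3 = 689. Then (α - 11)^3 - 689 = 0, i.e. α is a root of g(x) = (x - 11)^3 - 689 = x^3 - 33x^2 + 363x - 2020. Since g(x) = h(x - 11) where h(x) = x^3 - 689, and h is irreducible over Q (because 689 is not a perfect cube, so h has no rational root, and a monic cubic with no rational root is irreducible), g is also irreducible (irreducibility is preserved under the substitution x → x - 11). Hence m_α(x) = x^3 - 33x^2 + 363x - 2020.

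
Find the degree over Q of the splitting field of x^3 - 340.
[K : Q] = 6

The roots of x^3 - 340 are ∛340, ω∛340, ω^2∛340 where ω = e^(2πi/3) is a primitive cube root of unity, so K = Q(∛340, ω). Now [Q(∛340):Q] = 3 (since 340 is not a perfect cube, x^3 - 340 is irreducible) and [Q(ω):Q] = 2. Both 2 and 3 divide [K:Q], and [K:Q] ≤ 3·2 = 6, so [K:Q] = 6. (Equivalently: Q(∛340) ⊂ R but ω ∉ R, so [K : Q(∛340)] = 2.)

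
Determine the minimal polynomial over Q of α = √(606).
m_α(x) = x^2 - 606

α satisfies α^2 - 606 = 0, so x^2 - 606 annihilates α. Since d = 606 is squarefree and ≠ 1, it is not a perfect square in Q, so x^2 - 606 has no rational root and is therefore irreducible over Q (a degree-2 polynomial over a field is irreducible iff it has no root). Hence m_α(x) = x^2 - 606.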